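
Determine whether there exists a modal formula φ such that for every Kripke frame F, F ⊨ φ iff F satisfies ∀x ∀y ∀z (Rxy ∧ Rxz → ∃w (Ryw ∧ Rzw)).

Definable; ◇□r → □◇r defines it

Yes: it is convergence, defined by the .2 schema ◇□r → □◇r.
Suppose ◇□r→□◇r is valid. Take Rxy, Rxz and set V(r)={w : Ryw}. Then □r at y so ◇□r at x, so □◇r at x, so ◇r at z, giving w with Rzw and Ryw.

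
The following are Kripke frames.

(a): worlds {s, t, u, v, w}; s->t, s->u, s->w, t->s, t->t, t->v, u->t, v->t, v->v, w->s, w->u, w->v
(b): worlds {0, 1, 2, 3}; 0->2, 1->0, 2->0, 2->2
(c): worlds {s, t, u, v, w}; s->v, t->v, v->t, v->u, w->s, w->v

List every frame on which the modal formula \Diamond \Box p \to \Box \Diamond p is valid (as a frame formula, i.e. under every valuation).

The schema corresponds to convergence: \forall x \forall y \forall z (Rxy \wedge Rxz \to \exists w (Ryw \wedge Rzw)).
(a): fails — Rsw and Rsu but w and u have no common successor.
(b): condition met.
(c): fails — Rvt and Rvu but t and u have no common successor.

(b)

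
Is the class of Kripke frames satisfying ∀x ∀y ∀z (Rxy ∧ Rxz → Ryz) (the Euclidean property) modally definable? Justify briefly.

Yes — defined by ◇r → □◇r

The condition is the Euclidean property. A defining modal formula is ◇r → □◇r.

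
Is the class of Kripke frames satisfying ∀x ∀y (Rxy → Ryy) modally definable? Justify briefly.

Definable; □(□q → q) defines it

This is a Sahlqvist condition; the T□ axiom □(□q → q) defines it.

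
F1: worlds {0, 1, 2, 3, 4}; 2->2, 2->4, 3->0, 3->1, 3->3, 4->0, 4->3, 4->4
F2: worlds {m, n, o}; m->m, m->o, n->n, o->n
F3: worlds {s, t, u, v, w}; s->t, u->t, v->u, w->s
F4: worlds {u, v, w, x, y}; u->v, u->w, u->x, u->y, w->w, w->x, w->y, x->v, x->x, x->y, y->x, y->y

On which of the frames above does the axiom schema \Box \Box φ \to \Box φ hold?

This is the axiom for density; its first-order frame correspondent is \forall x \forall y (Rxy \to \exists z (Rxz \wedge Rzy)).
F1: condition met.
F2: condition met.
F3: fails — Rws but no z with Rwz and Rzs.
F4: condition met.

F1, F2, F4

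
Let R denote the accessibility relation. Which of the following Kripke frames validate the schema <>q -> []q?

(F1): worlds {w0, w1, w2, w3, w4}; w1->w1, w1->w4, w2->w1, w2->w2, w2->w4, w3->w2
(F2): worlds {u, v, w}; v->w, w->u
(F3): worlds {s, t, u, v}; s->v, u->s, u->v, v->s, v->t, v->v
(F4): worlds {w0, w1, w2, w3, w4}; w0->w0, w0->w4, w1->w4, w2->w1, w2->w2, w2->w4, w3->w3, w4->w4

(F2)

The schema corresponds to partial functionality: forall x forall y forall z (Rxy & Rxz -> y = z).
(F1): fails — w1 sees both w1 and w4.
(F2): ✓.
(F3): fails — u sees both s and v.
(F4): fails — w0 sees both w0 and w4.
Valid on: (F2).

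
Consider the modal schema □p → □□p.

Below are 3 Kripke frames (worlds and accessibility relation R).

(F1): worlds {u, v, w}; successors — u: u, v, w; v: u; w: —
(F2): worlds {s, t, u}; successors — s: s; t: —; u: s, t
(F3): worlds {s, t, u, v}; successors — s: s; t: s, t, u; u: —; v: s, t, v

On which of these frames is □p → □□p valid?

This is the axiom for transitivity; its first-order frame correspondent is ∀x ∀y ∀z (Rxy ∧ Ryz → Rxz).
(F1): fails — Rvu and Ruv but not Rvv.
(F2): holds.
(F3): fails — Rvt and Rtu but not Rvu.

(F2)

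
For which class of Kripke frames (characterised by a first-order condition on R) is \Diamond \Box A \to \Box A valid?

the Euclidean property: \forall x \forall y \forall z (Rxy \wedge Rxz \to Ryz)

This is a form of the 5 axiom.
Its frame correspondent is the Euclidean property — \forall x \forall y \forall z (Rxy \wedge Rxz \to Ryz).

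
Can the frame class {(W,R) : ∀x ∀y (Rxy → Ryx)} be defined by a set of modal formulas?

Yes: it is symmetry, defined by the B schema r → □◇r.

Yes, by r → □◇r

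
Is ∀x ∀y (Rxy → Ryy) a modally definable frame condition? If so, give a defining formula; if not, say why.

Definable; □(□q → q) defines it

This is a Sahlqvist condition; the T□ axiom □(□q → q) defines it.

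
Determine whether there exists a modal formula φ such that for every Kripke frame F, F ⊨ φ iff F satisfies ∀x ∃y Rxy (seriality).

Yes: it is seriality, defined by the D schema □q → ◇q.
Suppose □q→◇q is valid. At any x set V(q)=W. Then □q at x, so ◇q at x, so x has a successor.

Definable; □q → ◇q defines it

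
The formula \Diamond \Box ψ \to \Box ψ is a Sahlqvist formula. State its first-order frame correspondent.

Equivalently (dual form): ◇ψ → □◇ψ.
Suppose ◇ψ→□◇ψ is valid. Take Rxy, Rxz and set V(ψ)={y}. Then ◇ψ at x, so □◇ψ at x, so ◇ψ at z, so some w with Rzw has ψ; w=y, i.e. Rzy. By symmetry of the argument, Ryz.

the Euclidean property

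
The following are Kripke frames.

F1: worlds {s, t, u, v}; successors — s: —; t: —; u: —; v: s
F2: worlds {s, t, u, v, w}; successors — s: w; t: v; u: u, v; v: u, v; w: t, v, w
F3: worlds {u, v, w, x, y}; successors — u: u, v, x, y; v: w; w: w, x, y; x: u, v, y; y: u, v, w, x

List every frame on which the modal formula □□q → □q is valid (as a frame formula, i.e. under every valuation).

F2, F3

The schema corresponds to density: ∀x ∀y (Rxy → ∃z (Rxz ∧ Rzy)).
F1: fails — Rvs but no z with Rvz and Rzs.
F2: condition met.
F3: condition met.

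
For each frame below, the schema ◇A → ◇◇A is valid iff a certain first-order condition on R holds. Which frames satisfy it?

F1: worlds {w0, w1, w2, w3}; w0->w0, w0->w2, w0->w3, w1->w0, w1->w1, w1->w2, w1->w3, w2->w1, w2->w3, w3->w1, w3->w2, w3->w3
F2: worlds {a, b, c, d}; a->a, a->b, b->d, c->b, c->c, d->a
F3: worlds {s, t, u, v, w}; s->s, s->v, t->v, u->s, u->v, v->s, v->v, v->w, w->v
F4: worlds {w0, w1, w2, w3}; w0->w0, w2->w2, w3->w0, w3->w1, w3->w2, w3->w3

Frame correspondent (Sahlqvist): ∀x ∀y (xRy → ∃w (y = w ∧ xR²w)) — i.e. a generalized confluence (Geach) condition.
F1: ✓.
F2: fails — bRd but no w with d=w and bR²w.
F3: ✓.
F4: ✓.

F1, F3, F4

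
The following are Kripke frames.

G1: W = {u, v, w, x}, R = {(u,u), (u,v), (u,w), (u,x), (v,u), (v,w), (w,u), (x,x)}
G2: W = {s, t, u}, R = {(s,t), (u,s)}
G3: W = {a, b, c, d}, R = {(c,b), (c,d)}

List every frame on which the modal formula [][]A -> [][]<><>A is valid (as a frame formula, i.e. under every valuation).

This is the axiom for a generalized confluence (Geach) condition; its first-order frame correspondent is forall x forall z (x R^2 z -> exists w (x R^2 w & z R^2 w)).
G1: satisfies the condition.
G2: fails — uR²t but no w with uR²w and tR²w.
G3: satisfies the condition.
Valid on: G1, G3.

G1, G3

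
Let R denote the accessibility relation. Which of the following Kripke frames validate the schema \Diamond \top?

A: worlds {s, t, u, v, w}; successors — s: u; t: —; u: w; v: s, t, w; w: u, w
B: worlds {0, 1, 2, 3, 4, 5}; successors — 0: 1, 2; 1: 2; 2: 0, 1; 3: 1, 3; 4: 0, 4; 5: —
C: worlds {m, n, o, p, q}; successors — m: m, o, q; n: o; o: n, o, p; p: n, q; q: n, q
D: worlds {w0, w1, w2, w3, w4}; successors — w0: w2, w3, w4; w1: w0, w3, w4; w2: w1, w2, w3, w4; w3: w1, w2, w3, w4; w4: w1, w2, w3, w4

This is the axiom for seriality; its first-order frame correspondent is \forall x \exists y Rxy.
A: fails — world t has no successor.
B: fails — world 5 has no successor.
C: ✓.
D: ✓.

C, D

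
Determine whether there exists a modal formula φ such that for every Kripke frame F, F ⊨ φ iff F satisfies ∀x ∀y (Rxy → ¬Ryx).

If a class were modally definable it would be closed under surjective bounded morphisms (Goldblatt–Thomason).
The 4-cycle (worlds w0,w1,w2,w3 with w0→w1→w2→w3→w0) is asymmetric. Mapping every world to a single reflexive point • is a surjective bounded morphism, and the reflexive point is not asymmetric (R•• but asymmetry requires ¬R••).
So no modal formula (or set of formulas) defines exactly the asymmetric frames.

No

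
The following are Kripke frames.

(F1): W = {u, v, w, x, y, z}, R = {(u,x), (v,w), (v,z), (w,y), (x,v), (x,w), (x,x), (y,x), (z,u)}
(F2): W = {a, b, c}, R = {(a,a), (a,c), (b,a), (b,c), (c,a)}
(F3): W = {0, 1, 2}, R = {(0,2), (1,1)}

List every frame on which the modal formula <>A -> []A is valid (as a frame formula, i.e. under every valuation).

(F3)

The schema corresponds to partial functionality: forall x forall y forall z (Rxy & Rxz -> y = z).
(F1): fails — v sees both w and z.
(F2): fails — a sees both a and c.
(F3): condition met.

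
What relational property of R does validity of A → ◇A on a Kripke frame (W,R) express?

Equivalently (dual form): □A → A.
Suppose □A→A is valid. At any x set V(A)={w : Rxw}. Then □A holds at x, so A holds at x, i.e. Rxx.

reflexivity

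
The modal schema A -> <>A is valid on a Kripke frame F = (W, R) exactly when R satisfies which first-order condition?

This is frame-equivalent to □A → A (substitute ¬A for A and contrapose).
Suppose □A→A is valid. At any x set V(A)={w : Rxw}. Then □A holds at x, so A holds at x, i.e. Rxx.

Reflexivity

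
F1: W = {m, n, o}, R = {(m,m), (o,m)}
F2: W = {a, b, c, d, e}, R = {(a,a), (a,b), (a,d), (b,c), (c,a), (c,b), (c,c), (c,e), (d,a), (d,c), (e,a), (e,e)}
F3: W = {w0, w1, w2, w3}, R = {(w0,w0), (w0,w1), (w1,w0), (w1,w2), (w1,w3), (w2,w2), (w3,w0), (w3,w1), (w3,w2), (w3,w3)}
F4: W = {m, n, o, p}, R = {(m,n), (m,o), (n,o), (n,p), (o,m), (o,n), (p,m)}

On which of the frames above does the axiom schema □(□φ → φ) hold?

Frame correspondent (Sahlqvist): ∀x ∀y (Rxy → Ryy) — i.e. shift-reflexivity.
F1: holds.
F2: fails — Rab but not Rbb.
F3: fails — Rw3w1 but not Rw1w1.
F4: fails — Rom but not Rmm.

F1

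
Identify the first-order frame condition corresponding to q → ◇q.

This is frame-equivalent to □q → q (substitute ¬q for q and contrapose).
Suppose □q→q is valid. At any x set V(q)={w : Rxw}. Then □q holds at x, so q holds at x, i.e. Rxx.

reflexivity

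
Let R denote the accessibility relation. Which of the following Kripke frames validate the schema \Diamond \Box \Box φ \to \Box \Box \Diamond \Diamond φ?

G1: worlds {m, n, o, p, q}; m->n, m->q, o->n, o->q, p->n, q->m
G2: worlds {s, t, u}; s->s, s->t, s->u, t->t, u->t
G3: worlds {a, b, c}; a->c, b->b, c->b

Frame correspondent (Sahlqvist): \forall x \forall y \forall z ((xRy \wedge x R^2 z) \to \exists w (y R^2 w \wedge z R^2 w)) — i.e. a generalized confluence (Geach) condition.
G1: fails — mRn, mR²m but no w with nR²w and mR²w.
G2: ✓.
G3: ✓.
Valid on: G2, G3.

G2, G3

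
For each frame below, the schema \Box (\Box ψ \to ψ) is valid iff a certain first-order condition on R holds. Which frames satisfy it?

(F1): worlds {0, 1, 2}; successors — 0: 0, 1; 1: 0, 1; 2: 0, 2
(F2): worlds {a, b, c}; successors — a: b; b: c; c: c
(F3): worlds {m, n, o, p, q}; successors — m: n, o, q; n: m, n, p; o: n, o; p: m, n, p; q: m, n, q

Frame correspondent (Sahlqvist): \forall x \forall y (Rxy \to Ryy) — i.e. shift-reflexivity.
(F1): ✓.
(F2): fails — Rab but not Rbb.
(F3): fails — Rpm but not Rmm.

(F1)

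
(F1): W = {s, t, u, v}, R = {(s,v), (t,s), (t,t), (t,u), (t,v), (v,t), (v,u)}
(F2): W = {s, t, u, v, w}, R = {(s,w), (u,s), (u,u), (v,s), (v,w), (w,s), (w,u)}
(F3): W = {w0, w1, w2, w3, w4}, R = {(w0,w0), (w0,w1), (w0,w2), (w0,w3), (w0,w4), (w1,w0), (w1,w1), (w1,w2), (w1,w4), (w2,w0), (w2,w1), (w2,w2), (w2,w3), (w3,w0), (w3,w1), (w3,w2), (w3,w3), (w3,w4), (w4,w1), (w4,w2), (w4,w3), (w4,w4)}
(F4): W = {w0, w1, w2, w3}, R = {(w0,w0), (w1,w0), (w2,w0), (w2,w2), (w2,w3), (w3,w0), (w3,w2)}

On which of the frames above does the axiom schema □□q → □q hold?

(F3), (F4)

This is the axiom for density; its first-order frame correspondent is ∀x ∀y (Rxy → ∃z (Rxz ∧ Rzy)).
(F1): fails — Rsv but no z with Rsz and Rzv.
(F2): fails — Rsw but no z with Rsz and Rzw.
(F3): ✓.
(F4): ✓.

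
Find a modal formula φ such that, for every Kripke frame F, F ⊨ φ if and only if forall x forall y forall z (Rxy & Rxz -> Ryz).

The condition is the Euclidean property. The 5 schema ◇q → □◇q defines it.
Suppose ◇q→□◇q is valid. Take Rxy, Rxz and set V(q)={y}. Then ◇q at x, so □◇q at x, so ◇q at z, so some w with Rzw has q; w=y, i.e. Rzy. By symmetry of the argument, Ryz.

◇q → □◇q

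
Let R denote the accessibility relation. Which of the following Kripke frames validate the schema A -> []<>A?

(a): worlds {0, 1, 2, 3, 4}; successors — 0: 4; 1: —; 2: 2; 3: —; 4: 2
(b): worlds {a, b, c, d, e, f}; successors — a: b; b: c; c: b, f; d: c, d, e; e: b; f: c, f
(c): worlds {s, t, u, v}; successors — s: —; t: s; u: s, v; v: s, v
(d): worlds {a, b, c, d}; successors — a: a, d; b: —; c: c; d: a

(d)

Frame correspondent (Sahlqvist): forall x forall y (Rxy -> Ryx) — i.e. symmetry.
(a): fails — R42 but not R24.
(b): fails — Reb but not Rbe.
(c): fails — Ruv but not Rvu.
(d): holds.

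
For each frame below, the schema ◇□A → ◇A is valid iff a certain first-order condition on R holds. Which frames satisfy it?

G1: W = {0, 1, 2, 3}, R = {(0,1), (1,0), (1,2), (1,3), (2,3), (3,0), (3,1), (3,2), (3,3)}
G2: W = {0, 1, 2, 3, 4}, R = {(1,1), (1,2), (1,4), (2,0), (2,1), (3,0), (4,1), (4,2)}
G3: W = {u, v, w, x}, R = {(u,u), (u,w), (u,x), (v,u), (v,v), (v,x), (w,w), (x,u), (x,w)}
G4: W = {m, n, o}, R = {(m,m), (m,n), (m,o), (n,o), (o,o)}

G3, G4

This is the axiom for a generalized confluence (Geach) condition; its first-order frame correspondent is ∀x ∀y (xRy → ∃w (yRw ∧ xRw)).
G1: fails — 0R1 but no w with 1Rw and 0Rw.
G2: fails — 2R0 but no w with 0Rw and 2Rw.
G3: holds.
G4: holds.
Valid on: G3, G4.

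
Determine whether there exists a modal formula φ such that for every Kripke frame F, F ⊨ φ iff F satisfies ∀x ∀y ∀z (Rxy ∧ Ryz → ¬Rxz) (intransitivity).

If a class were modally definable it would be closed under surjective bounded morphisms (Goldblatt–Thomason).
The 5-cycle (worlds a,b,c,d,e with a→b→c→d→e→a) is intransitive. Mapping every world to a single reflexive point • is a surjective bounded morphism; the reflexive point is not intransitive (R••∧R•• but R••).
So the class is not modally definable.

Not definable by any modal formula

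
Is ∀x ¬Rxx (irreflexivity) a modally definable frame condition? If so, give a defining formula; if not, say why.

Modal frame validity is preserved under surjective bounded morphisms.
The 4-cycle (worlds w0,w1,w2,w3 with w0→w1→w2→w3→w0) is irreflexive, and the map sending every world to a single reflexive point • is a surjective bounded morphism (forth: every edge maps to (•,•); back: every world has a successor). So any modal formula valid on the 4-cycle is also valid on the reflexive point, which is not irreflexive.
So no modal formula (or set of formulas) defines exactly the irreflexive frames.

Not modally definable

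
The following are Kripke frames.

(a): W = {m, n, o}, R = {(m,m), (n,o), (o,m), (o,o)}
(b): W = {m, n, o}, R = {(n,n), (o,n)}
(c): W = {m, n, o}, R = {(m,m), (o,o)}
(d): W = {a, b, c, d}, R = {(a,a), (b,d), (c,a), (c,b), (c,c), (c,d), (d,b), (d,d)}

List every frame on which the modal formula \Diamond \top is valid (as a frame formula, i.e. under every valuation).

(a), (d)

This is the axiom for seriality; its first-order frame correspondent is \forall x \exists y Rxy.
(a): ✓.
(b): fails — world m has no successor.
(c): fails — world n has no successor.
(d): ✓.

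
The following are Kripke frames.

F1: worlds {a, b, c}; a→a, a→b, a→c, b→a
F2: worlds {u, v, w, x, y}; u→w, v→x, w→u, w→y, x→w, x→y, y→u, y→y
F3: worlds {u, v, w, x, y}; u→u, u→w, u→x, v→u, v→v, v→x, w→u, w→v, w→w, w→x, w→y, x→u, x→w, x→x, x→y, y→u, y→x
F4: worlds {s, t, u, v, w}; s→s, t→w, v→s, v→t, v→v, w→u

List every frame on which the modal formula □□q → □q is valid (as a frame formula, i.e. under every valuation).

F1, F3

This is the axiom for density; its first-order frame correspondent is ∀x ∀y (Rxy → ∃z (Rxz ∧ Rzy)).
F1: holds.
F2: fails — Rxw but no z with Rxz and Rzw.
F3: holds.
F4: fails — Rwu but no z with Rwz and Rzu.
Valid on: F1, F3.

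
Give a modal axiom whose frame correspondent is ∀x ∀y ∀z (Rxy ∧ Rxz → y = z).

◇p → □p

The condition is partial functionality. The CD schema ◇p → □p defines it.
Suppose ◇p→□p is valid. Take Rxy, Rxz and set V(p)={y}. Then ◇p at x, so □p at x, so p at z, i.e. z=y.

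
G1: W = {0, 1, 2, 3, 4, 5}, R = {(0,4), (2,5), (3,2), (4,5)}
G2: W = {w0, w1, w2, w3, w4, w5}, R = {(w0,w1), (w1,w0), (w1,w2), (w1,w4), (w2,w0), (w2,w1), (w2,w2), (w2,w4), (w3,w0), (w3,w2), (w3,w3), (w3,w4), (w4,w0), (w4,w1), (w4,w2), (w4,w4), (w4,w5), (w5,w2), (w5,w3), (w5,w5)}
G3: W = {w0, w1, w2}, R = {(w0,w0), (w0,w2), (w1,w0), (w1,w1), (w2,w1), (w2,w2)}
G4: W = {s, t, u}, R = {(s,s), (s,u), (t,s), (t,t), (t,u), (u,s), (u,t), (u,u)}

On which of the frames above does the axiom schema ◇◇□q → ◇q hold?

G3, G4

This is the axiom for a generalized confluence (Geach) condition; its first-order frame correspondent is ∀x ∀y (xR²y → ∃w (yRw ∧ xRw)).
G1: fails — 0R²5 but no w with 5Rw and 0Rw.
G2: fails — w1R²w0 but no w with w0Rw and w1Rw.
G3: satisfies the condition.
G4: satisfies the condition.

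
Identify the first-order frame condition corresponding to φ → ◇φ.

Replacing φ by ¬φ and contraposing gives the equivalent schema □φ → φ.
Suppose □φ→φ is valid. At any x set V(φ)={w : Rxw}. Then □φ holds at x, so φ holds at x, i.e. Rxx.

reflexivity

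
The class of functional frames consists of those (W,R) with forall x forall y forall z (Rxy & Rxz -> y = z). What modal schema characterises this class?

A defining formula is ◇p → □p (the CD axiom).

◇p → □p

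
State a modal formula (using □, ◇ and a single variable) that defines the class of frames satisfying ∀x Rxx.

A defining formula is □q → q (the T axiom).
Suppose □q→q is valid. At any x set V(q)={w : Rxw}. Then □q holds at x, so q holds at x, i.e. Rxx.

□q → q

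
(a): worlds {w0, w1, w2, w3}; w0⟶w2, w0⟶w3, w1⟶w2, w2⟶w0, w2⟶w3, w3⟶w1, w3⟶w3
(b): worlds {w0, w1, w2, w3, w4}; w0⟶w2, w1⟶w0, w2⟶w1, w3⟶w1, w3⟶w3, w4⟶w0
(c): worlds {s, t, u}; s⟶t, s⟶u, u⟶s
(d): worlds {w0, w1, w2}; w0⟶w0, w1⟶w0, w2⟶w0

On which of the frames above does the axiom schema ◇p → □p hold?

The schema corresponds to partial functionality: ∀x ∀y ∀z (Rxy ∧ Rxz → y = z).
(a): fails — w0 sees both w2 and w3.
(b): fails — w3 sees both w1 and w3.
(c): fails — s sees both t and u.
(d): satisfies the condition.

(d)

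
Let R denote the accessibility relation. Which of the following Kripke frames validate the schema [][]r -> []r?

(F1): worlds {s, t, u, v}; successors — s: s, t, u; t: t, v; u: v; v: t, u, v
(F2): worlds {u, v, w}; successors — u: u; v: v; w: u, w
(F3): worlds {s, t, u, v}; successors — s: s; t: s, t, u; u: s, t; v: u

Frame correspondent (Sahlqvist): forall x forall y (Rxy -> exists z (Rxz & Rzy)) — i.e. density.
(F1): satisfies the condition.
(F2): satisfies the condition.
(F3): fails — Rvu but no z with Rvz and Rzu.
Valid on: (F1), (F2).

(F1), (F2)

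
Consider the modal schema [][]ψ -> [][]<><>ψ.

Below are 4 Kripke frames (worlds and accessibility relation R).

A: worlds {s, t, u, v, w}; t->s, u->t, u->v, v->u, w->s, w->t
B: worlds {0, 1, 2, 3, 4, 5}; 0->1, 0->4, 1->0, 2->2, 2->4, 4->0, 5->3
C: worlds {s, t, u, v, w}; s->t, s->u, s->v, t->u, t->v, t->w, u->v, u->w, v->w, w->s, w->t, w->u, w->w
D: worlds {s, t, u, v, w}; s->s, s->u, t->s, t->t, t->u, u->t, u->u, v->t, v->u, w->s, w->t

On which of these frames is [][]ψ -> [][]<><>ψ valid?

B, C, D

The schema corresponds to a generalized confluence (Geach) condition: forall x forall z (x R^2 z -> exists w (x R^2 w & z R^2 w)).
A: fails — uR²s but no w* with uR²w* and sR²w*.
B: satisfies the condition.
C: satisfies the condition.
D: satisfies the condition.
Valid on: B, C, D.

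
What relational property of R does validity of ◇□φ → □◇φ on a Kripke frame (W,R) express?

Suppose ◇□φ→□◇φ is valid. Take Rxy, Rxz and set V(φ)={w : Ryw}. Then □φ at y so ◇□φ at x, so □◇φ at x, so ◇φ at z, giving w with Rzw and Ryw.

Convergence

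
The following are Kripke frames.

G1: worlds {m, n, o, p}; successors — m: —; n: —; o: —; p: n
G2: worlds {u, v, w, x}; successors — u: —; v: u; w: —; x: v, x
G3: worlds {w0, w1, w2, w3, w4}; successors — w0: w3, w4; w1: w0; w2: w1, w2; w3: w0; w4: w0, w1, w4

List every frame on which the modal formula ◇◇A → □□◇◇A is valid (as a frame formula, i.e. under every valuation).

Frame correspondent (Sahlqvist): ∀x ∀y ∀z ((xR²y ∧ xR²z) → ∃w (y = w ∧ zR²w)) — i.e. a generalized confluence (Geach) condition.
G1: condition met.
G2: fails — xR²u, xR²u but no t with u=t and uR²t.
G3: fails — w0R²w0, w0R²w1 but no w with w0=w and w1R²w.
Valid on: G1.

G1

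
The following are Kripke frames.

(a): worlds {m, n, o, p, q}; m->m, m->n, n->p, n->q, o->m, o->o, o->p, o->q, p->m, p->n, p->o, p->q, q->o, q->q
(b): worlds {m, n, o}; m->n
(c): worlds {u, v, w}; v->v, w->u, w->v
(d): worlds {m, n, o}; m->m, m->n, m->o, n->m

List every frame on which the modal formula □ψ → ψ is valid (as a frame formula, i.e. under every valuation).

Frame correspondent (Sahlqvist): ∀x Rxx — i.e. reflexivity.
(a): fails — world n does not see itself.
(b): fails — world m does not see itself.
(c): fails — world u does not see itself.
(d): fails — world n does not see itself.

none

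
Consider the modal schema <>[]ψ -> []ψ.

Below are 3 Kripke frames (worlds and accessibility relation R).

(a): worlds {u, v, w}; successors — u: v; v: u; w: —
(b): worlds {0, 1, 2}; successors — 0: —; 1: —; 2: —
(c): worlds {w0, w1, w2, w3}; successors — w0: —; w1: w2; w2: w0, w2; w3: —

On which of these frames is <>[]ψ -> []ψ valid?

(b)

Frame correspondent (Sahlqvist): forall x forall y forall z (Rxy & Rxz -> Ryz) — i.e. the Euclidean property.
(a): fails — Ruv and Ruv but not Rvv.
(b): holds.
(c): fails — Rw2w0 and Rw2w0 but not Rw0w0.
Valid on: (b).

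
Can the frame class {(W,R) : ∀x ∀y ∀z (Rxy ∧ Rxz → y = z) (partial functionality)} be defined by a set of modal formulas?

Yes, by ◇p → □p

This is a Sahlqvist condition; the CD axiom ◇p → □p defines it.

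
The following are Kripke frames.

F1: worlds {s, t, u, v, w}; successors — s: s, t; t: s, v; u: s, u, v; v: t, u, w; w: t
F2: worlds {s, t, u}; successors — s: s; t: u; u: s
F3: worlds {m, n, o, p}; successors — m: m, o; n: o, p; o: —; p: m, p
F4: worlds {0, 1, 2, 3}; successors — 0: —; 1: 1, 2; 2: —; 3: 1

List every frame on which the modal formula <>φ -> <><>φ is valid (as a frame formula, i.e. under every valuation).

F4

The schema corresponds to a generalized confluence (Geach) condition: forall x forall y (xRy -> exists w (y = w & x R^2 w)).
F1: fails — tRv but no w* with v=w* and tR²w*.
F2: fails — tRu but no w with u=w and tR²w.
F3: fails — nRo but no w with o=w and nR²w.
F4: holds.
Valid on: F4.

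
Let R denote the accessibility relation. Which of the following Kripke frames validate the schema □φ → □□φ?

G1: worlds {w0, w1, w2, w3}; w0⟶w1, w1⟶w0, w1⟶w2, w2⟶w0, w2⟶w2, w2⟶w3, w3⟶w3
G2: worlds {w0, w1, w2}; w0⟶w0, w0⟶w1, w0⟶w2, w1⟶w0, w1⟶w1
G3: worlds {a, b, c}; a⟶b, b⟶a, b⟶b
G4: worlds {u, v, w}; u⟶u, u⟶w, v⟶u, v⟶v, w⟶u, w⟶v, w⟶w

This is the axiom for transitivity; its first-order frame correspondent is ∀x ∀y ∀z (Rxy ∧ Ryz → Rxz).
G1: fails — Rw1w2 and Rw2w3 but not Rw1w3.
G2: fails — Rw1w0 and Rw0w2 but not Rw1w2.
G3: fails — Rab and Rba but not Raa.
G4: fails — Ruw and Rwv but not Ruv.
Valid on no frame.

none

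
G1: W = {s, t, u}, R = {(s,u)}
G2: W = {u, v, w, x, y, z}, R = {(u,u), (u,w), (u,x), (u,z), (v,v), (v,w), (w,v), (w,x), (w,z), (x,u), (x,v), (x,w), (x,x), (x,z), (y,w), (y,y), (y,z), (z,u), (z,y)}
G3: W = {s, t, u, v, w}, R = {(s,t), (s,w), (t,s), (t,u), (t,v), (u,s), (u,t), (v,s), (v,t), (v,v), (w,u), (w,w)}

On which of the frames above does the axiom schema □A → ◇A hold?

G2, G3

Frame correspondent (Sahlqvist): ∀x ∃y Rxy — i.e. seriality.
G1: fails — world t has no successor.
G2: condition met.
G3: condition met.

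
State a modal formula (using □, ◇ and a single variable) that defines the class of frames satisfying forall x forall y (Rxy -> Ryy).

□(□q → q)

This is shift-reflexivity; the standard corresponding axiom is T□: □(□q → q).
Suppose □(□q→q) is valid. Take Rxy and set V(q)={w : Ryw}. Then at y, □q holds; since □(□q→q) at x, □q→q at y, so q at y, i.e. Ryy.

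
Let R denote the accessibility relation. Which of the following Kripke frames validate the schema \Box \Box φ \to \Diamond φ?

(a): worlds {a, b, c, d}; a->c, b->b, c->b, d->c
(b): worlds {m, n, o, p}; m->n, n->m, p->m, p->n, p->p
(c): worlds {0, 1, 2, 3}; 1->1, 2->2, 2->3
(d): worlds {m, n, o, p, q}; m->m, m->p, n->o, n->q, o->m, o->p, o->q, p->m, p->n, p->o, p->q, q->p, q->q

This is the axiom for a generalized confluence (Geach) condition; its first-order frame correspondent is \forall x \exists w (x R^2 w \wedge xRw).
(a): fails — at a but no w with aR²w and aRw.
(b): fails — at m but no w with mR²w and mRw.
(c): fails — at 0 but no w with 0R²w and 0Rw.
(d): ✓.

(d)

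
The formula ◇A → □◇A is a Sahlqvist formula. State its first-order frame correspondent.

Suppose ◇A→□◇A is valid. Take Rxy, Rxz and set V(A)={y}. Then ◇A at x, so □◇A at x, so ◇A at z, so some w with Rzw has A; w=y, i.e. Rzy. By symmetry of the argument, Ryz.
Conversely, on a frame with the Euclidean property the schema holds at every world under every valuation.
Frame condition: ∀x ∀y ∀z (Rxy ∧ Rxz → Ryz).

the Euclidean property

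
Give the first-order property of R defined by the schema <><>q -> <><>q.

This is a Sahlqvist (Geach-type) schema ◇^2□^0q → □^0◇^2q.
First-order correspondent: forall x forall y (x R^2 y -> exists w (y = w & x R^2 w)).

forall x forall y (x R^2 y -> exists w (y = w & x R^2 w))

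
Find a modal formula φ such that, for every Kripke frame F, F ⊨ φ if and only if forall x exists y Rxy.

This is seriality; the standard corresponding axiom is D: □r → ◇r.
Suppose □r→◇r is valid. At any x set V(r)=W. Then □r at x, so ◇r at x, so x has a successor.

□r → ◇r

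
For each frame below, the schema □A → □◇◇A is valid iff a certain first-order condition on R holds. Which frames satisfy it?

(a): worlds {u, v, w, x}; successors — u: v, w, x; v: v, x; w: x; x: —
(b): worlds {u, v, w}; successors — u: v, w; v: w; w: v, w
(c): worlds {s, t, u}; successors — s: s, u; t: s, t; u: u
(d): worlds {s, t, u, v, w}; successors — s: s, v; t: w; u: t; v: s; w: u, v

This is the axiom for a generalized confluence (Geach) condition; its first-order frame correspondent is ∀x ∀z (xRz → ∃w (xRw ∧ zR²w)).
(a): fails — uRw but no t with uRt and wR²t.
(b): holds.
(c): holds.
(d): fails — tRw but no w* with tRw* and wR²w*.
Valid on: (b), (c).

(b), (c)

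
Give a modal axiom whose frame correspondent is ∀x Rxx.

□q → q

The condition is reflexivity. The T schema □q → q defines it.
Suppose □q→q is valid. At any x set V(q)={w : Rxw}. Then □q holds at x, so q holds at x, i.e. Rxx.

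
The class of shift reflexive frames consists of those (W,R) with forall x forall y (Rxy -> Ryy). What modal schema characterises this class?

□(□s → s)

A defining formula is □(□s → s) (the T□ axiom).
Suppose □(□s→s) is valid. Take Rxy and set V(s)={w : Ryw}. Then at y, □s holds; since □(□s→s) at x, □s→s at y, so s at y, i.e. Ryy.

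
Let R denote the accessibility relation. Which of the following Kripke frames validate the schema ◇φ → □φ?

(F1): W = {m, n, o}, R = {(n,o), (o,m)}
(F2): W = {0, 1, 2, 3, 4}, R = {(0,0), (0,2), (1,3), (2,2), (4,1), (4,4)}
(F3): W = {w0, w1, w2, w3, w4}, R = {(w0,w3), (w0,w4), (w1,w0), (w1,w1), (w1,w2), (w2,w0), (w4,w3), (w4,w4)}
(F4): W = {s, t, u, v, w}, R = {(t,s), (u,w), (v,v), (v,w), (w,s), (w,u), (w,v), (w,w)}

Frame correspondent (Sahlqvist): ∀x ∀y ∀z (Rxy ∧ Rxz → y = z) — i.e. partial functionality.
(F1): holds.
(F2): fails — 0 sees both 0 and 2.
(F3): fails — w0 sees both w3 and w4.
(F4): fails — v sees both v and w.
Valid on: (F1).

(F1)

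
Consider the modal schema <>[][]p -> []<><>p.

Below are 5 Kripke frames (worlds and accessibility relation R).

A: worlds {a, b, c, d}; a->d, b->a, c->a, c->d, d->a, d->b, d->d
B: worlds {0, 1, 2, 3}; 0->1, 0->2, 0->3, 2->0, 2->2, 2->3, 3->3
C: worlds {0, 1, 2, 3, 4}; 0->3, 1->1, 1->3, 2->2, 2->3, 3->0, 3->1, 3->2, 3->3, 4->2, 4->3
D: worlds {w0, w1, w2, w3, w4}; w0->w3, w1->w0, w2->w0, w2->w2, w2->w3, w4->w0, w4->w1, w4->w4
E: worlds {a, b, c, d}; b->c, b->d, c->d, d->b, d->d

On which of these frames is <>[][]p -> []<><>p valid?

A, C, E

Frame correspondent (Sahlqvist): forall x forall y forall z ((xRy & xRz) -> exists w (y R^2 w & z R^2 w)) — i.e. a generalized confluence (Geach) condition.
A: condition met.
B: fails — 0R1, 0R1 but no w with 1R²w and 1R²w.
C: condition met.
D: fails — w0Rw3, w0Rw3 but no w with w3R²w and w3R²w.
E: condition met.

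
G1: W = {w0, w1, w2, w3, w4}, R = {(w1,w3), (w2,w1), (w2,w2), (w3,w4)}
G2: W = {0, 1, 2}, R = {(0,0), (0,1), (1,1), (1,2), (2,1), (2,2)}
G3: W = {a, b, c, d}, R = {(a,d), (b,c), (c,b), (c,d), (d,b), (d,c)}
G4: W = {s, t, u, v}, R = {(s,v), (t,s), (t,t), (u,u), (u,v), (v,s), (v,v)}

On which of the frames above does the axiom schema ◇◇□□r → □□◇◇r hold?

The schema corresponds to a generalized confluence (Geach) condition: ∀x ∀y ∀z ((xR²y ∧ xR²z) → ∃w (yR²w ∧ zR²w)).
G1: fails — w1R²w4, w1R²w4 but no w with w4R²w and w4R²w.
G2: ✓.
G3: ✓.
G4: ✓.

G2, G3, G4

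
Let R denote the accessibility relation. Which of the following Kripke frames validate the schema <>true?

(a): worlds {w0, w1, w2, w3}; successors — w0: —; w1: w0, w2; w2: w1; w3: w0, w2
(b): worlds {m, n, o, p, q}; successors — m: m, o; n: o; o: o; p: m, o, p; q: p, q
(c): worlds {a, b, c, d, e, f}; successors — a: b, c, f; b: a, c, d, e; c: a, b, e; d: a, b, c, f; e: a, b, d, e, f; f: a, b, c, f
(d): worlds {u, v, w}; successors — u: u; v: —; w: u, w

This is the axiom for seriality; its first-order frame correspondent is forall x exists y Rxy.
(a): fails — world w0 has no successor.
(b): satisfies the condition.
(c): satisfies the condition.
(d): fails — world v has no successor.
Valid on: (b), (c).

(b), (c)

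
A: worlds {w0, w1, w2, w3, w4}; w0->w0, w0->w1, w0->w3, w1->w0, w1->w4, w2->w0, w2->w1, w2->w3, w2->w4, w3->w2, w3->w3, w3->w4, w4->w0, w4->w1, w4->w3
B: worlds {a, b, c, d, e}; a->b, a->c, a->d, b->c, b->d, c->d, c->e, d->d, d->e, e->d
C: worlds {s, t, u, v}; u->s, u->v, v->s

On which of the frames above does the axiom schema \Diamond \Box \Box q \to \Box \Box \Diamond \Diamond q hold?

A, B

The schema corresponds to a generalized confluence (Geach) condition: \forall x \forall y \forall z ((xRy \wedge x R^2 z) \to \exists w (y R^2 w \wedge z R^2 w)).
A: satisfies the condition.
B: satisfies the condition.
C: fails — uRs, uR²s but no w with sR²w and sR²w.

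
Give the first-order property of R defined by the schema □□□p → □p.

∀x ∀z (xRz → ∃w (xR³w ∧ z = w))

This is a Sahlqvist (Geach-type) schema ◇^0□^3p → □^1◇^0p.
Minimal-valuation argument: fix x; take any y with xR^0y and any z with xR^1z. Set V(p) to the set of worlds R-reachable from y in exactly 3 steps. Then □^3p holds at y, so the antecedent holds at x; validity forces ◇^0p at z, giving a w with zR^0w and yR^3w.
First-order correspondent: ∀x ∀z (xRz → ∃w (xR³w ∧ z = w)).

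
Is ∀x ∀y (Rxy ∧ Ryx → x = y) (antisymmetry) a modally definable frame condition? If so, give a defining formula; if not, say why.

No

Modal frame validity is preserved under surjective bounded morphisms.
The 6-cycle (worlds w0,w1,w2,w3,w4,w5 with w0→w1→w2→w3→w4→w5→w0) is antisymmetric. Sending even-indexed worlds to • and odd-indexed worlds to ∘ is a surjective bounded morphism onto the two-world frame with •↔∘, which is not antisymmetric.
Hence antisymmetry is not modally definable.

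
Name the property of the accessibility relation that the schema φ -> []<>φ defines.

Suppose φ→□◇φ is valid. Take Rxy and set V(φ)={x}. Then φ at x, so □◇φ at x, so ◇φ at y, so some z with Ryz has φ; z=x, i.e. Ryx.

symmetry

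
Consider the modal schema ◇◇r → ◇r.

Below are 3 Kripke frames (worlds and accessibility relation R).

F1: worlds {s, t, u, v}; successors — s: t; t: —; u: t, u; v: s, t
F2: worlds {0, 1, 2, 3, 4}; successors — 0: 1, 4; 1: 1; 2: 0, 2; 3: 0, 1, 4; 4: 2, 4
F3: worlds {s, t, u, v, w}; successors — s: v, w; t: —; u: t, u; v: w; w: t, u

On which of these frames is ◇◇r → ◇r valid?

F1

Frame correspondent (Sahlqvist): ∀x ∀y ∀z (Rxy ∧ Ryz → Rxz) — i.e. transitivity.
F1: satisfies the condition.
F2: fails — R34 and R42 but not R32.
F3: fails — Rvw and Rwt but not Rvt.
Valid on: F1.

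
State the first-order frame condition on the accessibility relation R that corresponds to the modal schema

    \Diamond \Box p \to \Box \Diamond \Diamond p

\forall x \forall y \forall z ((xRy \wedge xRz) \to \exists w (yRw \wedge z R^2 w))

This is a Sahlqvist (Geach-type) schema ◇^1□^1p → □^1◇^2p.
Minimal-valuation argument: fix x; take any y with xR^1y and any z with xR^1z. Set V(p) to the set of worlds R-reachable from y in exactly 1 step. Then □^1p holds at y, so the antecedent holds at x; validity forces ◇^2p at z, giving a w with zR^2w and yR^1w.
First-order correspondent: \forall x \forall y \forall z ((xRy \wedge xRz) \to \exists w (yRw \wedge z R^2 w)).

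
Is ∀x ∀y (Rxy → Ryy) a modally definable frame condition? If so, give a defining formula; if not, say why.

Yes: it is shift-reflexivity, defined by the T□ schema □(□p → p).
Suppose □(□p→p) is valid. Take Rxy and set V(p)={w : Ryw}. Then at y, □p holds; since □(□p→p) at x, □p→p at y, so p at y, i.e. Ryy.

Yes, by □(□p → p)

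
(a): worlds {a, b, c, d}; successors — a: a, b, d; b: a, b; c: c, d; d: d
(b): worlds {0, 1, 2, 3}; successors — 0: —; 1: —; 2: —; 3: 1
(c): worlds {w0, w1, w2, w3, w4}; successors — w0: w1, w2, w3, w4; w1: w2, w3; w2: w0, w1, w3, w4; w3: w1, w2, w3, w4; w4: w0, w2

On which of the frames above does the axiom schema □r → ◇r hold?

The schema corresponds to seriality: ∀x ∃y Rxy.
(a): holds.
(b): fails — world 0 has no successor.
(c): holds.
Valid on: (a), (c).

(a), (c)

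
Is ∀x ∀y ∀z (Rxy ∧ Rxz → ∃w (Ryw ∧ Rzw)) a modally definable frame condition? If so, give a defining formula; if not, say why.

Yes, by ◇□q → □◇q

This is a Sahlqvist condition; the .2 axiom ◇□q → □◇q defines it.
Suppose ◇□q→□◇q is valid. Take Rxy, Rxz and set V(q)={w : Ryw}. Then □q at y so ◇□q at x, so □◇q at x, so ◇q at z, giving w with Rzw and Ryw.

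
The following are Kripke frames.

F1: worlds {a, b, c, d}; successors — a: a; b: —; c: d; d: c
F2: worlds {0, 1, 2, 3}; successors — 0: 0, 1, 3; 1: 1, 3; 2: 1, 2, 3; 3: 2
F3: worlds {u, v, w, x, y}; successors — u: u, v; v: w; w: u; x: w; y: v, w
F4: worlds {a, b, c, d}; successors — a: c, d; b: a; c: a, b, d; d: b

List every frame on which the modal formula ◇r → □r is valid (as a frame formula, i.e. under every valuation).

The schema corresponds to partial functionality: ∀x ∀y ∀z (Rxy ∧ Rxz → y = z).
F1: condition met.
F2: fails — 0 sees both 0 and 1.
F3: fails — u sees both u and v.
F4: fails — a sees both c and d.
Valid on: F1.

F1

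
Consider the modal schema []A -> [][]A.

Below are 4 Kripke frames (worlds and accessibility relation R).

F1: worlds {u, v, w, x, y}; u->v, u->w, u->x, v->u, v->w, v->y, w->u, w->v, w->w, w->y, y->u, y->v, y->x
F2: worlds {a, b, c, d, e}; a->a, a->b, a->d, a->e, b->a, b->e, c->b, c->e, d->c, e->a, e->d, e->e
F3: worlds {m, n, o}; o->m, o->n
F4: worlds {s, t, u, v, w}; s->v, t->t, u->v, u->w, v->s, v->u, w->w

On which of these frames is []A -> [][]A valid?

F3

Frame correspondent (Sahlqvist): forall x forall y forall z (Rxy & Ryz -> Rxz) — i.e. transitivity.
F1: fails — Ruv and Rvu but not Ruu.
F2: fails — Rdc and Rcb but not Rdb.
F3: condition met.
F4: fails — Ruv and Rvu but not Ruu.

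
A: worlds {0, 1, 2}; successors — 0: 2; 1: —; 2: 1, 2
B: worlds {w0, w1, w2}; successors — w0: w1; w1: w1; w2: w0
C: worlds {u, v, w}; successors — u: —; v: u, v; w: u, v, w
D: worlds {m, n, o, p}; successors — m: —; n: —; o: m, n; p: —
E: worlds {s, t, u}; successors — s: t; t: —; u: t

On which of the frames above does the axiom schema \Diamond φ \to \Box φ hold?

The schema corresponds to partial functionality: \forall x \forall y \forall z (Rxy \wedge Rxz \to y = z).
A: fails — 2 sees both 1 and 2.
B: ✓.
C: fails — v sees both u and v.
D: fails — o sees both m and n.
E: ✓.

B, E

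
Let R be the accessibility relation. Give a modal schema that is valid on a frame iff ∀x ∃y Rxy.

A defining formula is □r → ◇r (the D axiom).
Suppose □r→◇r is valid. At any x set V(r)=W. Then □r at x, so ◇r at x, so x has a successor.

□r → ◇r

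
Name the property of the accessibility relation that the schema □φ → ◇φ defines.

Suppose □φ→◇φ is valid. At any x set V(φ)=W. Then □φ at x, so ◇φ at x, so x has a successor.

seriality: ∀x ∃y Rxy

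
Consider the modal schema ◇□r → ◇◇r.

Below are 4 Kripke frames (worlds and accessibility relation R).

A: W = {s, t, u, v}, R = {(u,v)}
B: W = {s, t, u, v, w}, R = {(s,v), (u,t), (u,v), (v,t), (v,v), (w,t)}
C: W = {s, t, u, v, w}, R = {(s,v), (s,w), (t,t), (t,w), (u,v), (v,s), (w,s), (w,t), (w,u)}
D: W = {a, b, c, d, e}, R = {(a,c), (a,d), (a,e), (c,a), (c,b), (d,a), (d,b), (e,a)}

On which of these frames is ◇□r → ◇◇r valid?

The schema corresponds to a generalized confluence (Geach) condition: ∀x ∀y (xRy → ∃w (yRw ∧ xR²w)).
A: fails — uRv but no w with vRw and uR²w.
B: fails — uRt but no w* with tRw* and uR²w*.
C: condition met.
D: fails — cRb but no w with bRw and cR²w.

C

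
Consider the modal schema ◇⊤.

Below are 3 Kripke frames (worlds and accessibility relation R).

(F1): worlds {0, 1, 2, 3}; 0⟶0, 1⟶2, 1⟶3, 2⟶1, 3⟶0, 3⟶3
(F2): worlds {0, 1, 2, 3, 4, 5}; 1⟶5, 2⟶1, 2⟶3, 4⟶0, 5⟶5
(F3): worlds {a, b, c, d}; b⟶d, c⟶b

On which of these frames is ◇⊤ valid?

(F1)

This is the axiom for seriality; its first-order frame correspondent is ∀x ∃y Rxy.
(F1): satisfies the condition.
(F2): fails — world 0 has no successor.
(F3): fails — world a has no successor.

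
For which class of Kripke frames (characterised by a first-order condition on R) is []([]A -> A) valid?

Suppose □(□A→A) is valid. Take Rxy and set V(A)={w : Ryw}. Then at y, □A holds; since □(□A→A) at x, □A→A at y, so A at y, i.e. Ryy.

shift-reflexivity: forall x forall y (Rxy -> Ryy)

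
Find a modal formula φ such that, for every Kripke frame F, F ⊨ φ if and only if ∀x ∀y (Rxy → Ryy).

This is shift-reflexivity; the standard corresponding axiom is T□: □(□p → p).
Suppose □(□p→p) is valid. Take Rxy and set V(p)={w : Ryw}. Then at y, □p holds; since □(□p→p) at x, □p→p at y, so p at y, i.e. Ryy.

□(□p → p)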